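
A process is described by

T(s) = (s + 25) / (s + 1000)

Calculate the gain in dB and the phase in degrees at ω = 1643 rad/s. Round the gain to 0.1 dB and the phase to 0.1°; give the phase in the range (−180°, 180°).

-1.4 dB, 30.5°

Substitute s = j1643:
Numerator: (j1643) + 25 = 25 + j1643
Denominator: (j1643) + 1000 = 1000 + j1643
|N| = √(25² + 1643²) ≈ 1643.2, ∠N ≈ 89.13°
|D| = √(1000² + 1643²) ≈ 1923.4, ∠D ≈ 58.67°
|T| = 1643.2 / 1923.4 ≈ 0.85432
Gain = 20 log₁₀(0.85432) ≈ -1.37 dB
∠T = 89.13° − 58.67° = 30.46°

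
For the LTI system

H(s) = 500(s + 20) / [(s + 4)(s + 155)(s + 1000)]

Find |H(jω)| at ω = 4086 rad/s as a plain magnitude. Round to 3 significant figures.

At s = jω = j4086:
zero (s+20): 20 + j4086 → |·| = √(20²+4086²) = √16695796 ≈ 4086, ∠ = arctan(4086/20) ≈ 89.72°
pole (s+4): 4 + j4086 → |·| = √(4²+4086²) = √16695412 ≈ 4086, ∠ = arctan(4086/4) ≈ 89.94°
pole (s+155): 155 + j4086 → |·| = √(155²+4086²) = √16719421 ≈ 4088.9, ∠ = arctan(4086/155) ≈ 87.83°
pole (s+1000): 1000 + j4086 → |·| = √(1000²+4086²) = √17695396 ≈ 4206.6, ∠ = arctan(4086/1000) ≈ 76.25°
|H| = 500 · 4086 / 7.0281e+10 ≈ 2.9069e-05

2.91e-05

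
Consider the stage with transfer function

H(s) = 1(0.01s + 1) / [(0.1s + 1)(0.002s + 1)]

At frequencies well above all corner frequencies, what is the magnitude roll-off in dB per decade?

-20 dB/decade

Each pole contributes −20 dB/decade at high frequency; each zero contributes +20 dB/decade.
Net: 1 zero(s) − 2 pole(s) → -20 dB/decade.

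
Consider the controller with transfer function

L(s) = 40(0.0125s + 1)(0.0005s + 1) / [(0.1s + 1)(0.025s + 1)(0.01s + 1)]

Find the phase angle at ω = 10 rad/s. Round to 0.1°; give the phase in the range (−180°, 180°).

-57.3°

At ω = 10 rad/s:
zero (1 + j10·0.0125) = 1 + j0.125 → |·| ≈ 1.0078, ∠ ≈ 7.13°
zero (1 + j10·0.0005) = 1 + j0.005 → |·| ≈ 1, ∠ ≈ 0.29°
pole (1 + j10·0.1) = 1 + j1 → |·| ≈ 1.4142, ∠ ≈ 45.00°
pole (1 + j10·0.025) = 1 + j0.25 → |·| ≈ 1.0308, ∠ ≈ 14.04°
pole (1 + j10·0.01) = 1 + j0.1 → |·| ≈ 1.005, ∠ ≈ 5.71°
∠L = (7.13° + 0.29°) − (45.00° + 14.04° + 5.71°) = -57.33°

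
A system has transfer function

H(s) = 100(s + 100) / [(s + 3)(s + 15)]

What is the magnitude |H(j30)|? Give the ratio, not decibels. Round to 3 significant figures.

At s = jω = j30:
zero (s+100): 100 + j30 → |·| = √(100²+30²) = √10900 ≈ 104.4, ∠ = arctan(30/100) ≈ 16.70°
pole (s+3): 3 + j30 → |·| = √(3²+30²) = √909 ≈ 30.15, ∠ = arctan(30/3) ≈ 84.29°
pole (s+15): 15 + j30 → |·| = √(15²+30²) = √1125 ≈ 33.541, ∠ = arctan(30/15) ≈ 63.43°
|H| = 100 · 104.4 / 1011.3 ≈ 10.323

10.3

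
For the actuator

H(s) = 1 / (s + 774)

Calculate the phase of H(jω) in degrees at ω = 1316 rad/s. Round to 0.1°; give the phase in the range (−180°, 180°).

Substitute s = j1316:
Numerator: 1 = 1 + j0
Denominator: (j1316) + 774 = 774 + j1316
|N| = √(1² + 0²) ≈ 1, ∠N ≈ 0.00°
|D| = √(774² + 1316²) ≈ 1526.7, ∠D ≈ 59.54°
∠H = 0.00° − 59.54° = -59.54°

-59.5°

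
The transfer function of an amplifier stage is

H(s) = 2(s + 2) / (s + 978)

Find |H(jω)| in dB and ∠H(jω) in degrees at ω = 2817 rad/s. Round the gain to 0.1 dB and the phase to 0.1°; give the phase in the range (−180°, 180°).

At s = jω = j2817:
zero (s+2): 2 + j2817 → |·| = √(2²+2817²) = √7935493 ≈ 2817, ∠ = arctan(2817/2) ≈ 89.96°
pole (s+978): 978 + j2817 → |·| = √(978²+2817²) = √8891973 ≈ 2981.9, ∠ = arctan(2817/978) ≈ 70.85°
|H| = 2 · 2817 / 2981.9 ≈ 1.8894
Gain = 20 log₁₀(1.8894) ≈ 5.53 dB
∠H = 89.96° − 70.85° = 19.11°

5.5 dB, 19.1°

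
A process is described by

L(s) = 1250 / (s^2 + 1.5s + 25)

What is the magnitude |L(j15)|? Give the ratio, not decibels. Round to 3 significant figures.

6.21

At s = jω = j15:
quadratic: (j15)² + 1.5·j15 + 25 = -200 + j22.5 → |·| ≈ 201.26, ∠ ≈ 173.58°
|L| = 1250 / 201.26 ≈ 6.2109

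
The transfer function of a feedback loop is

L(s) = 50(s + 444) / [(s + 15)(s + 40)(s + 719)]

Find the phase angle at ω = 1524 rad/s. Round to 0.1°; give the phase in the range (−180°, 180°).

-168.9°

At s = jω = j1524:
zero (s+444): 444 + j1524 → |·| = √(444²+1524²) = √2519712 ≈ 1587.4, ∠ = arctan(1524/444) ≈ 73.76°
pole (s+15): 15 + j1524 → |·| = √(15²+1524²) = √2322801 ≈ 1524.1, ∠ = arctan(1524/15) ≈ 89.44°
pole (s+40): 40 + j1524 → |·| = √(40²+1524²) = √2324176 ≈ 1524.5, ∠ = arctan(1524/40) ≈ 88.50°
pole (s+719): 719 + j1524 → |·| = √(719²+1524²) = √2839537 ≈ 1685.1, ∠ = arctan(1524/719) ≈ 64.74°
∠L = 73.76° − 242.68° = -168.92°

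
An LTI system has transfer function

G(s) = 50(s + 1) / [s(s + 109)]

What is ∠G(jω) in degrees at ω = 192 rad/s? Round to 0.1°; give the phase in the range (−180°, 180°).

-60.7°

At s = jω = j192:
zero (s+1): 1 + j192 → |·| = √(1²+192²) = √36865 ≈ 192, ∠ = arctan(192/1) ≈ 89.70°
pole (s+109): 109 + j192 → |·| = √(109²+192²) = √48745 ≈ 220.78, ∠ = arctan(192/109) ≈ 60.42°
pole at origin: |s| = 192, ∠ = 90.00° (in denominator)
∠G = 89.70° − 150.42° = -60.72°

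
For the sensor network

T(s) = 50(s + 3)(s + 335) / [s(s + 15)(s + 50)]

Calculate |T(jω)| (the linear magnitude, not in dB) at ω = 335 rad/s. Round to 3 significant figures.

At s = jω = j335:
zero (s+3): 3 + j335 → |·| = √(3²+335²) = √112234 ≈ 335.01, ∠ = arctan(335/3) ≈ 89.49°
zero (s+335): 335 + j335 → |·| = √(335²+335²) = √224450 ≈ 473.76, ∠ = arctan(335/335) ≈ 45.00°
pole (s+15): 15 + j335 → |·| = √(15²+335²) = √112450 ≈ 335.34, ∠ = arctan(335/15) ≈ 87.44°
pole (s+50): 50 + j335 → |·| = √(50²+335²) = √114725 ≈ 338.71, ∠ = arctan(335/50) ≈ 81.51°
pole at origin: |s| = 335, ∠ = 90.00° (in denominator)
|T| = 50 · 1.5871e+05 / 3.805e+07 ≈ 0.20855

0.209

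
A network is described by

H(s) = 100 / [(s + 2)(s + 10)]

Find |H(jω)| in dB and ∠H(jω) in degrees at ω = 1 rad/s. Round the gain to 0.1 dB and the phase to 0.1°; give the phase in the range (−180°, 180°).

13.0 dB, -32.3°

At s = jω = j1:
pole (s+2): 2 + j1 → |·| = √(2²+1²) = √5 ≈ 2.2361, ∠ = arctan(1/2) ≈ 26.57°
pole (s+10): 10 + j1 → |·| = √(10²+1²) = √101 ≈ 10.05, ∠ = arctan(1/10) ≈ 5.71°
|H| = 100 / 22.473 ≈ 4.4498
Gain = 20 log₁₀(4.4498) ≈ 12.97 dB
∠H = 0.00° − 32.28° = -32.28°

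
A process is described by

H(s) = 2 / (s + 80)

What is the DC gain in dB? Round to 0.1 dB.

H(0) = 2 / (80) = 0.025
20 log₁₀(0.025) ≈ -32.04 dB

-32.0 dB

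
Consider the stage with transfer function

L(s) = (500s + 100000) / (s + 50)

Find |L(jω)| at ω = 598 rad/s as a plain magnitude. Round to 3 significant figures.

Substitute s = j598:
Numerator: 500(j598) + 100000 = 100000 + j299000
Denominator: (j598) + 50 = 50 + j598
|N| = √(100000² + 299000²) ≈ 3.1528e+05, ∠N ≈ 71.51°
|D| = √(50² + 598²) ≈ 600.09, ∠D ≈ 85.22°
|L| = 3.1528e+05 / 600.09 ≈ 525.39

525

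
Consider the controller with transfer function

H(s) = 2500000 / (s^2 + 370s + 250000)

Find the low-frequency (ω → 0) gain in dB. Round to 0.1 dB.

H(0) = 2500000 / 250000 = 10
20 log₁₀(10) ≈ 20.00 dB

20.0 dB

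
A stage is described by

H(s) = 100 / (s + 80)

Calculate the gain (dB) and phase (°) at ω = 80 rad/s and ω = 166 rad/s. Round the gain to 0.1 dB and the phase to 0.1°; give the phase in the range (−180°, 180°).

ω = 80: -1.1 dB, -45.0°; ω = 166: -5.3 dB, -64.3°

At s = jω = j80:
pole (s+80): 80 + j80 → |·| = √(80²+80²) = √12800 ≈ 113.14, ∠ = arctan(80/80) ≈ 45.00°
|H| = 100 / 113.14 ≈ 0.88386
Gain = 20 log₁₀(0.88386) ≈ -1.07 dB
∠H = 0.00° − 45.00° = -45.00°

At s = jω = j166:
pole (s+80): 80 + j166 → |·| = √(80²+166²) = √33956 ≈ 184.27, ∠ = arctan(166/80) ≈ 64.27°
|H| = 100 / 184.27 ≈ 0.54268
Gain = 20 log₁₀(0.54268) ≈ -5.31 dB
∠H = 0.00° − 64.27° = -64.27°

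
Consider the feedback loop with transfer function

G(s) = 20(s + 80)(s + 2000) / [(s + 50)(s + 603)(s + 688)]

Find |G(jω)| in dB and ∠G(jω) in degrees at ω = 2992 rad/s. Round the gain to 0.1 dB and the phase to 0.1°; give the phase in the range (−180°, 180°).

-42.3 dB, -100.0°

At s = jω = j2992:
zero (s+80): 80 + j2992 → |·| = √(80²+2992²) = √8958464 ≈ 2993.1, ∠ = arctan(2992/80) ≈ 88.47°
zero (s+2000): 2000 + j2992 → |·| = √(2000²+2992²) = √12952064 ≈ 3598.9, ∠ = arctan(2992/2000) ≈ 56.24°
pole (s+50): 50 + j2992 → |·| = √(50²+2992²) = √8954564 ≈ 2992.4, ∠ = arctan(2992/50) ≈ 89.04°
pole (s+603): 603 + j2992 → |·| = √(603²+2992²) = √9315673 ≈ 3052.2, ∠ = arctan(2992/603) ≈ 78.61°
pole (s+688): 688 + j2992 → |·| = √(688²+2992²) = √9425408 ≈ 3070.1, ∠ = arctan(2992/688) ≈ 77.05°
|G| = 20 · 1.0772e+07 / 2.804e+10 ≈ 0.0076833
Gain = 20 log₁₀(0.0076833) ≈ -42.29 dB
∠G = 144.71° − 244.70° = -99.99°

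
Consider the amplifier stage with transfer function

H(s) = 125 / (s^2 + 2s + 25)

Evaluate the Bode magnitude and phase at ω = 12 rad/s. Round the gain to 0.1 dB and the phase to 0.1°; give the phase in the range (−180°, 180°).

0.3 dB, -168.6°

At s = jω = j12:
quadratic: (j12)² + 2·j12 + 25 = -119 + j24 → |·| ≈ 121.4, ∠ ≈ 168.60°
|H| = 125 / 121.4 ≈ 1.0297
Gain = 20 log₁₀(1.0297) ≈ 0.25 dB
∠H = 0.00° − 168.60° = -168.60°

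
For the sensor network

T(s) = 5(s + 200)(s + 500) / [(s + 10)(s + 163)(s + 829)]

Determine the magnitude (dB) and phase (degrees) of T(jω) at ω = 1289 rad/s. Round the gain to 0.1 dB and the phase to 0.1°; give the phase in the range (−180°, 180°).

At s = jω = j1289:
zero (s+200): 200 + j1289 → |·| = √(200²+1289²) = √1701521 ≈ 1304.4, ∠ = arctan(1289/200) ≈ 81.18°
zero (s+500): 500 + j1289 → |·| = √(500²+1289²) = √1911521 ≈ 1382.6, ∠ = arctan(1289/500) ≈ 68.80°
pole (s+10): 10 + j1289 → |·| = √(10²+1289²) = √1661621 ≈ 1289, ∠ = arctan(1289/10) ≈ 89.56°
pole (s+163): 163 + j1289 → |·| = √(163²+1289²) = √1688090 ≈ 1299.3, ∠ = arctan(1289/163) ≈ 82.79°
pole (s+829): 829 + j1289 → |·| = √(829²+1289²) = √2348762 ≈ 1532.6, ∠ = arctan(1289/829) ≈ 57.25°
|T| = 5 · 1.8035e+06 / 2.5668e+09 ≈ 0.0035131
Gain = 20 log₁₀(0.0035131) ≈ -49.09 dB
∠T = 149.98° − 229.60° = -79.62°

-49.1 dB, -79.6°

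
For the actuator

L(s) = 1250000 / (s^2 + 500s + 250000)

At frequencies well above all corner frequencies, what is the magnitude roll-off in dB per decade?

Each pole contributes −20 dB/decade at high frequency; each zero contributes +20 dB/decade.
Net: 0 zero(s) − 2 pole(s) → -40 dB/decade.

-40 dB/decade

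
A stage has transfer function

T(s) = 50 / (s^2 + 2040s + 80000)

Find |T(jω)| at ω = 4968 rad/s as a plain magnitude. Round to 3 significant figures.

1.88e-06

Substitute s = j4968:
Numerator: 50 = 50 + j0
Denominator: (j4968)^2 + 2040(j4968) + 80000 = -24601024 + j10134720
|N| = √(50² + 0²) ≈ 50, ∠N ≈ 0.00°
|D| = √(24601024² + 10134720²) ≈ 2.6607e+07, ∠D ≈ 157.61°
|T| = 50 / 2.6607e+07 ≈ 1.8792e-06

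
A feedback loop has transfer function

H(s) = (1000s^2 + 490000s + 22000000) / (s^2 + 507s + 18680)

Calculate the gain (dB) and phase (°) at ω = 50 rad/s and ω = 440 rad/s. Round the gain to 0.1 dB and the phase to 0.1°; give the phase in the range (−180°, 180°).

Substitute s = j50:
Numerator: 1000(j50)^2 + 490000(j50) + 22000000 = 19500000 + j24500000
Denominator: (j50)^2 + 507(j50) + 18680 = 16180 + j25350
|N| = √(19500000² + 24500000²) ≈ 3.1313e+07, ∠N ≈ 51.48°
|D| = √(16180² + 25350²) ≈ 30073, ∠D ≈ 57.45°
|H| = 3.1313e+07 / 30073 ≈ 1041.2
Gain = 20 log₁₀(1041.2) ≈ 60.35 dB
∠H = 51.48° − 57.45° = -5.97°

Substitute s = j440:
Numerator: 1000(j440)^2 + 490000(j440) + 22000000 = -171600000 + j215600000
Denominator: (j440)^2 + 507(j440) + 18680 = -174920 + j223080
|N| = √(171600000² + 215600000²) ≈ 2.7555e+08, ∠N ≈ 128.52°
|D| = √(174920² + 223080²) ≈ 2.8348e+05, ∠D ≈ 128.10°
|H| = 2.7555e+08 / 2.8348e+05 ≈ 972.03
Gain = 20 log₁₀(972.03) ≈ 59.75 dB
∠H = 128.52° − 128.10° = 0.42°

ω = 50: 60.4 dB, -6.0°; ω = 440: 59.8 dB, 0.4°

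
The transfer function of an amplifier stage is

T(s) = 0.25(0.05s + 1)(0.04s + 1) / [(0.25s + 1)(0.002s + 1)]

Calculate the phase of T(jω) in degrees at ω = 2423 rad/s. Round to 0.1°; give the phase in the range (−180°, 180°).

10.7°

At ω = 2423 rad/s:
zero (1 + j2423·0.05) = 1 + j121.15 → |·| ≈ 121.15, ∠ ≈ 89.53°
zero (1 + j2423·0.04) = 1 + j96.92 → |·| ≈ 96.925, ∠ ≈ 89.41°
pole (1 + j2423·0.25) = 1 + j605.75 → |·| ≈ 605.75, ∠ ≈ 89.91°
pole (1 + j2423·0.002) = 1 + j4.846 → |·| ≈ 4.9481, ∠ ≈ 78.34°
∠T = (89.53° + 89.41°) − (89.91° + 78.34°) = 10.69°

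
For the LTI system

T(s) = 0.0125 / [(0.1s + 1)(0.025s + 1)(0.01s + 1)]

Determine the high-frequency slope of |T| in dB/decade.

Each pole contributes −20 dB/decade at high frequency; each zero contributes +20 dB/decade.
Net: 0 zero(s) − 3 pole(s) → -60 dB/decade.

-60 dB/decade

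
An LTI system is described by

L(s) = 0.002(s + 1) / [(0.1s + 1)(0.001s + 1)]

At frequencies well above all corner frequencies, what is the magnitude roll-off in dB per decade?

Each pole contributes −20 dB/decade at high frequency; each zero contributes +20 dB/decade.
Net: 1 zero(s) − 2 pole(s) → -20 dB/decade.

-20 dB/decade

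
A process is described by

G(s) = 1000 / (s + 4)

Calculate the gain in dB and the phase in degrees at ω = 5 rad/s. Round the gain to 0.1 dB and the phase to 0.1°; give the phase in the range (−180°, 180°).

At s = jω = j5:
pole (s+4): 4 + j5 → |·| = √(4²+5²) = √41 ≈ 6.4031, ∠ = arctan(5/4) ≈ 51.34°
|G| = 1000 / 6.4031 ≈ 156.17
Gain = 20 log₁₀(156.17) ≈ 43.87 dB
∠G = 0.00° − 51.34° = -51.34°

43.9 dB, -51.3°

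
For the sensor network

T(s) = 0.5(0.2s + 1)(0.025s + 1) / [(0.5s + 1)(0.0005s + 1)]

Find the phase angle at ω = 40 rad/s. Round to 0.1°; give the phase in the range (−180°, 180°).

At ω = 40 rad/s:
zero (1 + j40·0.2) = 1 + j8 → |·| ≈ 8.0623, ∠ ≈ 82.87°
zero (1 + j40·0.025) = 1 + j1 → |·| ≈ 1.4142, ∠ ≈ 45.00°
pole (1 + j40·0.5) = 1 + j20 → |·| ≈ 20.025, ∠ ≈ 87.14°
pole (1 + j40·0.0005) = 1 + j0.02 → |·| ≈ 1.0002, ∠ ≈ 1.15°
∠T = (82.87° + 45.00°) − (87.14° + 1.15°) = 39.58°

39.6°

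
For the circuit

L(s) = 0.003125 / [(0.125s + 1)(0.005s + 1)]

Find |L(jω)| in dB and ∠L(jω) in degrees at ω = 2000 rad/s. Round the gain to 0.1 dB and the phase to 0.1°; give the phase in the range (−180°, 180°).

-118.1 dB, -174.1°

At ω = 2000 rad/s:
pole (1 + j2000·0.125) = 1 + j250 → |·| ≈ 250, ∠ ≈ 89.77°
pole (1 + j2000·0.005) = 1 + j10 → |·| ≈ 10.05, ∠ ≈ 84.29°
|L| = 0.003125 · 1 / (250 · 10.05) ≈ 1.2438e-06
Gain = 20 log₁₀(1.2438e-06) ≈ -118.10 dB
∠L = (0°) − (89.77° + 84.29°) = -174.06°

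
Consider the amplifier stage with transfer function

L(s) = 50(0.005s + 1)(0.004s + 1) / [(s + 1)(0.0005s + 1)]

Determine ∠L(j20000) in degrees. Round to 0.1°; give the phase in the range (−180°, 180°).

4.4°

At ω = 20000 rad/s:
zero (1 + j20000·0.005) = 1 + j100 → |·| ≈ 100, ∠ ≈ 89.43°
zero (1 + j20000·0.004) = 1 + j80 → |·| ≈ 80.006, ∠ ≈ 89.28°
pole (1 + j20000·1) = 1 + j20000 → |·| ≈ 20000, ∠ ≈ 90.00°
pole (1 + j20000·0.0005) = 1 + j10 → |·| ≈ 10.05, ∠ ≈ 84.29°
∠L = (89.43° + 89.28°) − (90.00° + 84.29°) = 4.42°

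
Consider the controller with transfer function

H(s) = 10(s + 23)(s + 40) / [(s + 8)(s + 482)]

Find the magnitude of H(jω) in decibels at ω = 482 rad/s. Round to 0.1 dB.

At s = jω = j482:
zero (s+23): 23 + j482 → |·| = √(23²+482²) = √232853 ≈ 482.55, ∠ = arctan(482/23) ≈ 87.27°
zero (s+40): 40 + j482 → |·| = √(40²+482²) = √233924 ≈ 483.66, ∠ = arctan(482/40) ≈ 85.26°
pole (s+8): 8 + j482 → |·| = √(8²+482²) = √232388 ≈ 482.07, ∠ = arctan(482/8) ≈ 89.05°
pole (s+482): 482 + j482 → |·| = √(482²+482²) = √464648 ≈ 681.65, ∠ = arctan(482/482) ≈ 45.00°
|H| = 10 · 2.3339e+05 / 3.286e+05 ≈ 7.1026
Gain = 20 log₁₀(7.1026) ≈ 17.03 dB

17.0 dB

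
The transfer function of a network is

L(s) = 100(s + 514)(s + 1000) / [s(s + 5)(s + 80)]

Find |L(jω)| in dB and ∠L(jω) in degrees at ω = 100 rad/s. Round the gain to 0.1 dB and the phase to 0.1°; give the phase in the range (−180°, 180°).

At s = jω = j100:
zero (s+514): 514 + j100 → |·| = √(514²+100²) = √274196 ≈ 523.64, ∠ = arctan(100/514) ≈ 11.01°
zero (s+1000): 1000 + j100 → |·| = √(1000²+100²) = √1010000 ≈ 1005, ∠ = arctan(100/1000) ≈ 5.71°
pole (s+5): 5 + j100 → |·| = √(5²+100²) = √10025 ≈ 100.12, ∠ = arctan(100/5) ≈ 87.14°
pole (s+80): 80 + j100 → |·| = √(80²+100²) = √16400 ≈ 128.06, ∠ = arctan(100/80) ≈ 51.34°
pole at origin: |s| = 100, ∠ = 90.00° (in denominator)
|L| = 100 · 5.2626e+05 / 1.2821e+06 ≈ 41.047
Gain = 20 log₁₀(41.047) ≈ 32.27 dB
∠L = 16.72° − 228.48° = -211.76° ≡ 148.24° (principal value)

32.3 dB, 148.2°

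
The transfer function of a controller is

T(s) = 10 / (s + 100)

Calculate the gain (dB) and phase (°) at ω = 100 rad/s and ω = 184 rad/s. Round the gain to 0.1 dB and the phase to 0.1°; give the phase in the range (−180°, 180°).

ω = 100: -23.0 dB, -45.0°; ω = 184: -26.4 dB, -61.5°

Substitute s = j100:
Numerator: 10 = 10 + j0
Denominator: (j100) + 100 = 100 + j100
|N| = √(10² + 0²) ≈ 10, ∠N ≈ 0.00°
|D| = √(100² + 100²) ≈ 141.42, ∠D ≈ 45.00°
|T| = 10 / 141.42 ≈ 0.070711
Gain = 20 log₁₀(0.070711) ≈ -23.01 dB
∠T = 0.00° − 45.00° = -45.00°

Substitute s = j184:
Numerator: 10 = 10 + j0
Denominator: (j184) + 100 = 100 + j184
|N| = √(10² + 0²) ≈ 10, ∠N ≈ 0.00°
|D| = √(100² + 184²) ≈ 209.42, ∠D ≈ 61.48°
|T| = 10 / 209.42 ≈ 0.047751
Gain = 20 log₁₀(0.047751) ≈ -26.42 dB
∠T = 0.00° − 61.48° = -61.48°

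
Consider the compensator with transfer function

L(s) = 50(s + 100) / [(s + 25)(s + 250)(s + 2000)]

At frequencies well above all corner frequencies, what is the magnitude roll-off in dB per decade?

Each pole contributes −20 dB/decade at high frequency; each zero contributes +20 dB/decade.
Net: 1 zero(s) − 3 pole(s) → -40 dB/decade.

-40 dB/decade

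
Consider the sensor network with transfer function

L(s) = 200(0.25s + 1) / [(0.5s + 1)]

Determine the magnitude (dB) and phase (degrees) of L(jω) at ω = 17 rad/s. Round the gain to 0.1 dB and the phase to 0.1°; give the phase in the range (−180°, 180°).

40.2 dB, -6.5°

At ω = 17 rad/s:
zero (1 + j17·0.25) = 1 + j4.25 → |·| ≈ 4.3661, ∠ ≈ 76.76°
pole (1 + j17·0.5) = 1 + j8.5 → |·| ≈ 8.5586, ∠ ≈ 83.29°
|L| = 200 · 4.3661 / (8.5586) ≈ 102.03
Gain = 20 log₁₀(102.03) ≈ 40.17 dB
∠L = (76.76°) − (83.29°) = -6.53°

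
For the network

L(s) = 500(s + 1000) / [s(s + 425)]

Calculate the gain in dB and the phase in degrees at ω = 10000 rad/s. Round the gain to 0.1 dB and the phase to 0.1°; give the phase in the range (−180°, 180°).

At s = jω = j10000:
zero (s+1000): 1000 + j10000 → |·| = √(1000²+10000²) = √101000000 ≈ 10050, ∠ = arctan(10000/1000) ≈ 84.29°
pole (s+425): 425 + j10000 → |·| = √(425²+10000²) = √100180625 ≈ 10009, ∠ = arctan(10000/425) ≈ 87.57°
pole at origin: |s| = 10000, ∠ = 90.00° (in denominator)
|L| = 500 · 10050 / 1.0009e+08 ≈ 0.050205
Gain = 20 log₁₀(0.050205) ≈ -25.99 dB
∠L = 84.29° − 177.57° = -93.28°

-26.0 dB, -93.3°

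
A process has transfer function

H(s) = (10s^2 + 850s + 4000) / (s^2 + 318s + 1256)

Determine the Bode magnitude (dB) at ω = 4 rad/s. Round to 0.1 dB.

Substitute s = j4:
Numerator: 10(j4)^2 + 850(j4) + 4000 = 3840 + j3400
Denominator: (j4)^2 + 318(j4) + 1256 = 1240 + j1272
|N| = √(3840² + 3400²) ≈ 5128.9, ∠N ≈ 41.52°
|D| = √(1240² + 1272²) ≈ 1776.4, ∠D ≈ 45.73°
|H| = 5128.9 / 1776.4 ≈ 2.8872
Gain = 20 log₁₀(2.8872) ≈ 9.21 dB

9.2 dB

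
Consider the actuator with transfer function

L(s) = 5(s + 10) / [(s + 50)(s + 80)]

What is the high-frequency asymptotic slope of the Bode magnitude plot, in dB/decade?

-20 dB/decade

Each pole contributes −20 dB/decade at high frequency; each zero contributes +20 dB/decade.
Net: 1 zero(s) − 2 pole(s) → -20 dB/decade.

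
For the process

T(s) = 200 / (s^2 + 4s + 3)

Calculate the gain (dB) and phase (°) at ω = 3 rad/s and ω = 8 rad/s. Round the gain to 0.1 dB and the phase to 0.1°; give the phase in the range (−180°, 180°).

Substitute s = j3:
Numerator: 200 = 200 + j0
Denominator: (j3)^2 + 4(j3) + 3 = -6 + j12
|N| = √(200² + 0²) ≈ 200, ∠N ≈ 0.00°
|D| = √(6² + 12²) ≈ 13.416, ∠D ≈ 116.57°
|T| = 200 / 13.416 ≈ 14.908
Gain = 20 log₁₀(14.908) ≈ 23.47 dB
∠T = 0.00° − 116.57° = -116.57°

Substitute s = j8:
Numerator: 200 = 200 + j0
Denominator: (j8)^2 + 4(j8) + 3 = -61 + j32
|N| = √(200² + 0²) ≈ 200, ∠N ≈ 0.00°
|D| = √(61² + 32²) ≈ 68.884, ∠D ≈ 152.32°
|T| = 200 / 68.884 ≈ 2.9034
Gain = 20 log₁₀(2.9034) ≈ 9.26 dB
∠T = 0.00° − 152.32° = -152.32°

ω = 3: 23.5 dB, -116.6°; ω = 8: 9.3 dB, -152.3°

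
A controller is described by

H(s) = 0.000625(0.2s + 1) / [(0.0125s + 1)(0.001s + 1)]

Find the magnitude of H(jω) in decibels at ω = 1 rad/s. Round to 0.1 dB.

At ω = 1 rad/s:
zero (1 + j1·0.2) = 1 + j0.2 → |·| ≈ 1.0198, ∠ ≈ 11.31°
pole (1 + j1·0.0125) = 1 + j0.0125 → |·| ≈ 1.0001, ∠ ≈ 0.72°
pole (1 + j1·0.001) = 1 + j0.001 → |·| ≈ 1, ∠ ≈ 0.06°
|H| = 0.000625 · 1.0198 / (1.0001 · 1) ≈ 0.00063731
Gain = 20 log₁₀(0.00063731) ≈ -63.91 dB

-63.9 dB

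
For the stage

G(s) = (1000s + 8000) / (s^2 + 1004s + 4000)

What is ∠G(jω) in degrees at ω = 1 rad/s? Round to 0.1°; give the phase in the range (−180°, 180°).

Substitute s = j1:
Numerator: 1000(j1) + 8000 = 8000 + j1000
Denominator: (j1)^2 + 1004(j1) + 4000 = 3999 + j1004
|N| = √(8000² + 1000²) ≈ 8062.3, ∠N ≈ 7.13°
|D| = √(3999² + 1004²) ≈ 4123.1, ∠D ≈ 14.09°
∠G = 7.13° − 14.09° = -6.96°

-7.0°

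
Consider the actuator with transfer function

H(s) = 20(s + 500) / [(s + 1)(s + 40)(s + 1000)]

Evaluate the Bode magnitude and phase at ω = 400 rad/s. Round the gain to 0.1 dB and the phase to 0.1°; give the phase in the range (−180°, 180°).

At s = jω = j400:
zero (s+500): 500 + j400 → |·| = √(500²+400²) = √410000 ≈ 640.31, ∠ = arctan(400/500) ≈ 38.66°
pole (s+1): 1 + j400 → |·| = √(1²+400²) = √160001 ≈ 400, ∠ = arctan(400/1) ≈ 89.86°
pole (s+40): 40 + j400 → |·| = √(40²+400²) = √161600 ≈ 402, ∠ = arctan(400/40) ≈ 84.29°
pole (s+1000): 1000 + j400 → |·| = √(1000²+400²) = √1160000 ≈ 1077, ∠ = arctan(400/1000) ≈ 21.80°
|H| = 20 · 640.31 / 1.7318e+08 ≈ 7.3947e-05
Gain = 20 log₁₀(7.3947e-05) ≈ -82.62 dB
∠H = 38.66° − 195.95° = -157.29°

-82.6 dB, -157.3°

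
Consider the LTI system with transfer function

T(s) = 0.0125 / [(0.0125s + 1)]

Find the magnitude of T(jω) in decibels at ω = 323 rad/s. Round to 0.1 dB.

-50.4 dB

At ω = 323 rad/s:
pole (1 + j323·0.0125) = 1 + j4.0375 → |·| ≈ 4.1595, ∠ ≈ 76.09°
|T| = 0.0125 · 1 / (4.1595) ≈ 0.0030052
Gain = 20 log₁₀(0.0030052) ≈ -50.44 dB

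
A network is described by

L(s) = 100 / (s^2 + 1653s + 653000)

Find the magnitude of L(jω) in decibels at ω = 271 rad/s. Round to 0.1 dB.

Substitute s = j271:
Numerator: 100 = 100 + j0
Denominator: (j271)^2 + 1653(j271) + 653000 = 579559 + j447963
|N| = √(100² + 0²) ≈ 100, ∠N ≈ 0.00°
|D| = √(579559² + 447963²) ≈ 7.325e+05, ∠D ≈ 37.70°
|L| = 100 / 7.325e+05 ≈ 0.00013652
Gain = 20 log₁₀(0.00013652) ≈ -77.30 dB

-77.3 dB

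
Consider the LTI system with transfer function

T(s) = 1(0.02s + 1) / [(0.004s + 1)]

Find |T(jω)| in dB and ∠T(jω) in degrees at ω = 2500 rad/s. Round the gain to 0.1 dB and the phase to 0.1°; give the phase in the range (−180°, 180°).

13.9 dB, 4.6°

At ω = 2500 rad/s:
zero (1 + j2500·0.02) = 1 + j50 → |·| ≈ 50.01, ∠ ≈ 88.85°
pole (1 + j2500·0.004) = 1 + j10 → |·| ≈ 10.05, ∠ ≈ 84.29°
|T| = 1 · 50.01 / (10.05) ≈ 4.9761
Gain = 20 log₁₀(4.9761) ≈ 13.94 dB
∠T = (88.85°) − (84.29°) = 4.56°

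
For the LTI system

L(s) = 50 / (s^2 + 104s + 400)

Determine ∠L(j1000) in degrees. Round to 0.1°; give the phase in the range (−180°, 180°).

Substitute s = j1000:
Numerator: 50 = 50 + j0
Denominator: (j1000)^2 + 104(j1000) + 400 = -999600 + j104000
|N| = √(50² + 0²) ≈ 50, ∠N ≈ 0.00°
|D| = √(999600² + 104000²) ≈ 1.005e+06, ∠D ≈ 174.06°
∠L = 0.00° − 174.06° = -174.06°

-174.1°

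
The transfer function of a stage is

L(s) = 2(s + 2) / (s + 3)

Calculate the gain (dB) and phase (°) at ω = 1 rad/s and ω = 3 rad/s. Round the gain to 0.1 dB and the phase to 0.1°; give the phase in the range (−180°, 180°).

ω = 1: 3.0 dB, 8.1°; ω = 3: 4.6 dB, 11.3°

At s = jω = j1:
zero (s+2): 2 + j1 → |·| = √(2²+1²) = √5 ≈ 2.2361, ∠ = arctan(1/2) ≈ 26.57°
pole (s+3): 3 + j1 → |·| = √(3²+1²) = √10 ≈ 3.1623, ∠ = arctan(1/3) ≈ 18.43°
|L| = 2 · 2.2361 / 3.1623 ≈ 1.4142
Gain = 20 log₁₀(1.4142) ≈ 3.01 dB
∠L = 26.57° − 18.43° = 8.14°

At s = jω = j3:
zero (s+2): 2 + j3 → |·| = √(2²+3²) = √13 ≈ 3.6056, ∠ = arctan(3/2) ≈ 56.31°
pole (s+3): 3 + j3 → |·| = √(3²+3²) = √18 ≈ 4.2426, ∠ = arctan(3/3) ≈ 45.00°
|L| = 2 · 3.6056 / 4.2426 ≈ 1.6997
Gain = 20 log₁₀(1.6997) ≈ 4.61 dB
∠L = 56.31° − 45.00° = 11.31°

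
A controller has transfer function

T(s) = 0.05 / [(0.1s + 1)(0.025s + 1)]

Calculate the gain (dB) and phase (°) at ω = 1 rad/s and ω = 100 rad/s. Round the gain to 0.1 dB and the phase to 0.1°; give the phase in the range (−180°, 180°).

At ω = 1 rad/s:
pole (1 + j1·0.1) = 1 + j0.1 → |·| ≈ 1.005, ∠ ≈ 5.71°
pole (1 + j1·0.025) = 1 + j0.025 → |·| ≈ 1.0003, ∠ ≈ 1.43°
|T| = 0.05 · 1 / (1.005 · 1.0003) ≈ 0.049736
Gain = 20 log₁₀(0.049736) ≈ -26.07 dB
∠T = (0°) − (5.71° + 1.43°) = -7.14°

At ω = 100 rad/s:
pole (1 + j100·0.1) = 1 + j10 → |·| ≈ 10.05, ∠ ≈ 84.29°
pole (1 + j100·0.025) = 1 + j2.5 → |·| ≈ 2.6926, ∠ ≈ 68.20°
|T| = 0.05 · 1 / (10.05 · 2.6926) ≈ 0.0018477
Gain = 20 log₁₀(0.0018477) ≈ -54.67 dB
∠T = (0°) − (84.29° + 68.20°) = -152.49°

ω = 1: -26.1 dB, -7.1°; ω = 100: -54.7 dB, -152.5°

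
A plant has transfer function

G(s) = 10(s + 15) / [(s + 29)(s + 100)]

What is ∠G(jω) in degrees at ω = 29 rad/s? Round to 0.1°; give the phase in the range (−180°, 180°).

At s = jω = j29:
zero (s+15): 15 + j29 → |·| = √(15²+29²) = √1066 ≈ 32.65, ∠ = arctan(29/15) ≈ 62.65°
pole (s+29): 29 + j29 → |·| = √(29²+29²) = √1682 ≈ 41.012, ∠ = arctan(29/29) ≈ 45.00°
pole (s+100): 100 + j29 → |·| = √(100²+29²) = √10841 ≈ 104.12, ∠ = arctan(29/100) ≈ 16.17°
∠G = 62.65° − 61.17° = 1.48°

1.5°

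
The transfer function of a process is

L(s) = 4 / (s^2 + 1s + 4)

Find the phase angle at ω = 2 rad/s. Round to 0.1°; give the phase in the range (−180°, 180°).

-90.0°

At s = jω = j2:
quadratic: (j2)² + 1·j2 + 4 = 0 + j2 → |·| ≈ 2, ∠ ≈ 90.00°
∠L = 0.00° − 90.00° = -90.00°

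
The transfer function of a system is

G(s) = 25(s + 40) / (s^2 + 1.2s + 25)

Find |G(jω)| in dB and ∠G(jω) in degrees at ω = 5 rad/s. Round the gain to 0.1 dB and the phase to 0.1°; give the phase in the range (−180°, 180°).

At s = jω = j5:
zero (s+40): 40 + j5 → |·| = √(40²+5²) = √1625 ≈ 40.311, ∠ = arctan(5/40) ≈ 7.13°
quadratic: (j5)² + 1.2·j5 + 25 = 0 + j6 → |·| ≈ 6, ∠ ≈ 90.00°
|G| = 25 · 40.311 / 6 ≈ 167.96
Gain = 20 log₁₀(167.96) ≈ 44.50 dB
∠G = 7.13° − 90.00° = -82.87°

44.5 dB, -82.9°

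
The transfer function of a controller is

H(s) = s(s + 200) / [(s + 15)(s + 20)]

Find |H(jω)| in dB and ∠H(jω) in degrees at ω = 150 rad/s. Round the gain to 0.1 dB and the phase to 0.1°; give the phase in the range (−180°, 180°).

At s = jω = j150:
zero (s+200): 200 + j150 → |·| = √(200²+150²) = √62500 ≈ 250, ∠ = arctan(150/200) ≈ 36.87°
zero at origin: s = j150 → |·| = 150, ∠ = 90.00°
pole (s+15): 15 + j150 → |·| = √(15²+150²) = √22725 ≈ 150.75, ∠ = arctan(150/15) ≈ 84.29°
pole (s+20): 20 + j150 → |·| = √(20²+150²) = √22900 ≈ 151.33, ∠ = arctan(150/20) ≈ 82.41°
|H| = 1 · 37500 / 22813 ≈ 1.6438
Gain = 20 log₁₀(1.6438) ≈ 4.32 dB
∠H = 126.87° − 166.70° = -39.83°

4.3 dB, -39.8°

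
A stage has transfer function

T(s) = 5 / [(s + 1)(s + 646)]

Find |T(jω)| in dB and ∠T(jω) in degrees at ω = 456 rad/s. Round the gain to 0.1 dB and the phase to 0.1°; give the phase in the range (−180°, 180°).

At s = jω = j456:
pole (s+1): 1 + j456 → |·| = √(1²+456²) = √207937 ≈ 456, ∠ = arctan(456/1) ≈ 89.87°
pole (s+646): 646 + j456 → |·| = √(646²+456²) = √625252 ≈ 790.73, ∠ = arctan(456/646) ≈ 35.22°
|T| = 5 / 3.6057e+05 ≈ 1.3867e-05
Gain = 20 log₁₀(1.3867e-05) ≈ -97.16 dB
∠T = 0.00° − 125.09° = -125.09°

-97.2 dB, -125.1°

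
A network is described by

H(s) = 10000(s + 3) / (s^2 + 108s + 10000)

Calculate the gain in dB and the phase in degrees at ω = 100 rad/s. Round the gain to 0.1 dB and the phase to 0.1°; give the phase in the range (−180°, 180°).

39.3 dB, -1.7°

At s = jω = j100:
zero (s+3): 3 + j100 → |·| = √(3²+100²) = √10009 ≈ 100.04, ∠ = arctan(100/3) ≈ 88.28°
quadratic: (j100)² + 108·j100 + 10000 = 0 + j10800 → |·| ≈ 10800, ∠ ≈ 90.00°
|H| = 10000 · 100.04 / 10800 ≈ 92.63
Gain = 20 log₁₀(92.63) ≈ 39.34 dB
∠H = 88.28° − 90.00° = -1.72°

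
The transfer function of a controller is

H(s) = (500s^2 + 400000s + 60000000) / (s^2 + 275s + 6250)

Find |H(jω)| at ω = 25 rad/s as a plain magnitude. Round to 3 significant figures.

Substitute s = j25:
Numerator: 500(j25)^2 + 400000(j25) + 60000000 = 59687500 + j10000000
Denominator: (j25)^2 + 275(j25) + 6250 = 5625 + j6875
|N| = √(59687500² + 10000000²) ≈ 6.0519e+07, ∠N ≈ 9.51°
|D| = √(5625² + 6875²) ≈ 8882.9, ∠D ≈ 50.71°
|H| = 6.0519e+07 / 8882.9 ≈ 6813

6.81e+03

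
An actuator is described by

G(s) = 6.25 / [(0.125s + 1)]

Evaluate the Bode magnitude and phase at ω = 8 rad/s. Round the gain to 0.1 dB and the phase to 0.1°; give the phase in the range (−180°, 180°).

At ω = 8 rad/s:
pole (1 + j8·0.125) = 1 + j1 → |·| ≈ 1.4142, ∠ ≈ 45.00°
|G| = 6.25 · 1 / (1.4142) ≈ 4.4195
Gain = 20 log₁₀(4.4195) ≈ 12.91 dB
∠G = (0°) − (45.00°) = -45.00°

12.9 dB, -45.0°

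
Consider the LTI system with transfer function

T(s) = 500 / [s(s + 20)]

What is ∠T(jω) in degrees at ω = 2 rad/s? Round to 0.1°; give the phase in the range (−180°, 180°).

-95.7°

At s = jω = j2:
pole (s+20): 20 + j2 → |·| = √(20²+2²) = √404 ≈ 20.1, ∠ = arctan(2/20) ≈ 5.71°
pole at origin: |s| = 2, ∠ = 90.00° (in denominator)
∠T = 0.00° − 95.71° = -95.71°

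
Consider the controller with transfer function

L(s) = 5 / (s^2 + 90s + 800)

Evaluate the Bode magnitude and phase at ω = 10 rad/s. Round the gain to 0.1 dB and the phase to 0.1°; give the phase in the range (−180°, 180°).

Substitute s = j10:
Numerator: 5 = 5 + j0
Denominator: (j10)^2 + 90(j10) + 800 = 700 + j900
|N| = √(5² + 0²) ≈ 5, ∠N ≈ 0.00°
|D| = √(700² + 900²) ≈ 1140.2, ∠D ≈ 52.13°
|L| = 5 / 1140.2 ≈ 0.0043852
Gain = 20 log₁₀(0.0043852) ≈ -47.16 dB
∠L = 0.00° − 52.13° = -52.13°

-47.2 dB, -52.1°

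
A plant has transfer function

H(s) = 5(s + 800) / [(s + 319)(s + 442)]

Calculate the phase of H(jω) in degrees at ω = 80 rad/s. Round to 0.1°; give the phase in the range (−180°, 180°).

At s = jω = j80:
zero (s+800): 800 + j80 → |·| = √(800²+80²) = √646400 ≈ 803.99, ∠ = arctan(80/800) ≈ 5.71°
pole (s+319): 319 + j80 → |·| = √(319²+80²) = √108161 ≈ 328.88, ∠ = arctan(80/319) ≈ 14.08°
pole (s+442): 442 + j80 → |·| = √(442²+80²) = √201764 ≈ 449.18, ∠ = arctan(80/442) ≈ 10.26°
∠H = 5.71° − 24.34° = -18.63°

-18.6°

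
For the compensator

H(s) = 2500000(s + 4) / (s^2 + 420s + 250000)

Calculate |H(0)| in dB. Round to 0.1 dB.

H(0) = 2500000·4 / 250000 = 40
20 log₁₀(40) ≈ 32.04 dB

32.0 dB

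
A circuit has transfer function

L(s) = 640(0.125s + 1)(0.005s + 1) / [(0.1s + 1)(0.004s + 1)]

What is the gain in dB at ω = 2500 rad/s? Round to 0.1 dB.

60.0 dB

At ω = 2500 rad/s:
zero (1 + j2500·0.125) = 1 + j312.5 → |·| ≈ 312.5, ∠ ≈ 89.82°
zero (1 + j2500·0.005) = 1 + j12.5 → |·| ≈ 12.54, ∠ ≈ 85.43°
pole (1 + j2500·0.1) = 1 + j250 → |·| ≈ 250, ∠ ≈ 89.77°
pole (1 + j2500·0.004) = 1 + j10 → |·| ≈ 10.05, ∠ ≈ 84.29°
|L| = 640 · 312.5 · 12.54 / (250 · 10.05) ≈ 998.21
Gain = 20 log₁₀(998.21) ≈ 59.98 dB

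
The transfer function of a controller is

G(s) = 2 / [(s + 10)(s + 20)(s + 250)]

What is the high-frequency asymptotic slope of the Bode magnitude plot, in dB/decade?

-60 dB/decade

Each pole contributes −20 dB/decade at high frequency; each zero contributes +20 dB/decade.
Net: 0 zero(s) − 3 pole(s) → -60 dB/decade.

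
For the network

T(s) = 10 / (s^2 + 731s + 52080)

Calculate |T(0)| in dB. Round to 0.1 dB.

T(0) = 10 / 52080 ≈ 0.00019201
20 log₁₀(0.00019201) ≈ -74.33 dB

-74.3 dB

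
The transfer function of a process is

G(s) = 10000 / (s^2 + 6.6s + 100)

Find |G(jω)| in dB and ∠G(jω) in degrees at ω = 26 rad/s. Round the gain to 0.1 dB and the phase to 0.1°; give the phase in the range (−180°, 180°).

24.4 dB, -163.4°

At s = jω = j26:
quadratic: (j26)² + 6.6·j26 + 100 = -576 + j171.6 → |·| ≈ 601.02, ∠ ≈ 163.41°
|G| = 10000 / 601.02 ≈ 16.638
Gain = 20 log₁₀(16.638) ≈ 24.42 dB
∠G = 0.00° − 163.41° = -163.41°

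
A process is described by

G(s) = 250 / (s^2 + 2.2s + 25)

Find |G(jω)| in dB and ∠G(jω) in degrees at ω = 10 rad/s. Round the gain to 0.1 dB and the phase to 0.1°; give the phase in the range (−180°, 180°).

At s = jω = j10:
quadratic: (j10)² + 2.2·j10 + 25 = -75 + j22 → |·| ≈ 78.16, ∠ ≈ 163.65°
|G| = 250 / 78.16 ≈ 3.1986
Gain = 20 log₁₀(3.1986) ≈ 10.10 dB
∠G = 0.00° − 163.65° = -163.65°

10.1 dB, -163.7°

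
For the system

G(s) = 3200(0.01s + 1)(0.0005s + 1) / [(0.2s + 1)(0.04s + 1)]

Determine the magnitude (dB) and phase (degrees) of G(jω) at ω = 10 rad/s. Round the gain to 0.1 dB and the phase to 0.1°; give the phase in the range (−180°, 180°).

At ω = 10 rad/s:
zero (1 + j10·0.01) = 1 + j0.1 → |·| ≈ 1.005, ∠ ≈ 5.71°
zero (1 + j10·0.0005) = 1 + j0.005 → |·| ≈ 1, ∠ ≈ 0.29°
pole (1 + j10·0.2) = 1 + j2 → |·| ≈ 2.2361, ∠ ≈ 63.43°
pole (1 + j10·0.04) = 1 + j0.4 → |·| ≈ 1.077, ∠ ≈ 21.80°
|G| = 3200 · 1.005 · 1 / (2.2361 · 1.077) ≈ 1335.4
Gain = 20 log₁₀(1335.4) ≈ 62.51 dB
∠G = (5.71° + 0.29°) − (63.43° + 21.80°) = -79.23°

62.5 dB, -79.2°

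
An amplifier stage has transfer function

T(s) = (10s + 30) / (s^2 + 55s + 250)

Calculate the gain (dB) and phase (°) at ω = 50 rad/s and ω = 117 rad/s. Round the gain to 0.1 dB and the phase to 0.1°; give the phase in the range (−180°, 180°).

Substitute s = j50:
Numerator: 10(j50) + 30 = 30 + j500
Denominator: (j50)^2 + 55(j50) + 250 = -2250 + j2750
|N| = √(30² + 500²) ≈ 500.9, ∠N ≈ 86.57°
|D| = √(2250² + 2750²) ≈ 3553.2, ∠D ≈ 129.29°
|T| = 500.9 / 3553.2 ≈ 0.14097
Gain = 20 log₁₀(0.14097) ≈ -17.02 dB
∠T = 86.57° − 129.29° = -42.72°

Substitute s = j117:
Numerator: 10(j117) + 30 = 30 + j1170
Denominator: (j117)^2 + 55(j117) + 250 = -13439 + j6435
|N| = √(30² + 1170²) ≈ 1170.4, ∠N ≈ 88.53°
|D| = √(13439² + 6435²) ≈ 14900, ∠D ≈ 154.41°
|T| = 1170.4 / 14900 ≈ 0.07855
Gain = 20 log₁₀(0.07855) ≈ -22.10 dB
∠T = 88.53° − 154.41° = -65.88°

ω = 50: -17.0 dB, -42.7°; ω = 117: -22.1 dB, -65.9°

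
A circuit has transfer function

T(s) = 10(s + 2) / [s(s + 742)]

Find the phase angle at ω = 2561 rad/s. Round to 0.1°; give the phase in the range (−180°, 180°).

At s = jω = j2561:
zero (s+2): 2 + j2561 → |·| = √(2²+2561²) = √6558725 ≈ 2561, ∠ = arctan(2561/2) ≈ 89.96°
pole (s+742): 742 + j2561 → |·| = √(742²+2561²) = √7109285 ≈ 2666.3, ∠ = arctan(2561/742) ≈ 73.84°
pole at origin: |s| = 2561, ∠ = 90.00° (in denominator)
∠T = 89.96° − 163.84° = -73.88°

-73.9°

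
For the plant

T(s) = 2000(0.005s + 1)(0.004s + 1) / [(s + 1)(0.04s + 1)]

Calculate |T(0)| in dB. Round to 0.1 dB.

66.0 dB

T(0) = 2000 · 1 / 1 = 2000
20 log₁₀(2000) ≈ 66.02 dB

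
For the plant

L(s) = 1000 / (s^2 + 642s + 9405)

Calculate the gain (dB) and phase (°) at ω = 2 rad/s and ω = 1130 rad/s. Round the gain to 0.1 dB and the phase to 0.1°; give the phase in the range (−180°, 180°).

Substitute s = j2:
Numerator: 1000 = 1000 + j0
Denominator: (j2)^2 + 642(j2) + 9405 = 9401 + j1284
|N| = √(1000² + 0²) ≈ 1000, ∠N ≈ 0.00°
|D| = √(9401² + 1284²) ≈ 9488.3, ∠D ≈ 7.78°
|L| = 1000 / 9488.3 ≈ 0.10539
Gain = 20 log₁₀(0.10539) ≈ -19.54 dB
∠L = 0.00° − 7.78° = -7.78°

Substitute s = j1130:
Numerator: 1000 = 1000 + j0
Denominator: (j1130)^2 + 642(j1130) + 9405 = -1267495 + j725460
|N| = √(1000² + 0²) ≈ 1000, ∠N ≈ 0.00°
|D| = √(1267495² + 725460²) ≈ 1.4604e+06, ∠D ≈ 150.22°
|L| = 1000 / 1.4604e+06 ≈ 0.00068474
Gain = 20 log₁₀(0.00068474) ≈ -63.29 dB
∠L = 0.00° − 150.22° = -150.22°

ω = 2: -19.5 dB, -7.8°; ω = 1130: -63.3 dB, -150.2°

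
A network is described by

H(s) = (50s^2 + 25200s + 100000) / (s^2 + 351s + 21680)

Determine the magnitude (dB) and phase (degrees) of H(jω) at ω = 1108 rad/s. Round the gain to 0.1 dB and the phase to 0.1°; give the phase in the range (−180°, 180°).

34.5 dB, -6.6°

Substitute s = j1108:
Numerator: 50(j1108)^2 + 25200(j1108) + 100000 = -61283200 + j27921600
Denominator: (j1108)^2 + 351(j1108) + 21680 = -1205984 + j388908
|N| = √(61283200² + 27921600²) ≈ 6.7344e+07, ∠N ≈ 155.51°
|D| = √(1205984² + 388908²) ≈ 1.2671e+06, ∠D ≈ 162.13°
|H| = 6.7344e+07 / 1.2671e+06 ≈ 53.148
Gain = 20 log₁₀(53.148) ≈ 34.51 dB
∠H = 155.51° − 162.13° = -6.62°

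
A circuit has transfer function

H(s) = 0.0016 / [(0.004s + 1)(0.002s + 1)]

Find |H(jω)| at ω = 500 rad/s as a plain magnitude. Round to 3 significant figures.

At ω = 500 rad/s:
pole (1 + j500·0.004) = 1 + j2 → |·| ≈ 2.2361, ∠ ≈ 63.43°
pole (1 + j500·0.002) = 1 + j1 → |·| ≈ 1.4142, ∠ ≈ 45.00°
|H| = 0.0016 · 1 / (2.2361 · 1.4142) ≈ 0.00050596

0.000506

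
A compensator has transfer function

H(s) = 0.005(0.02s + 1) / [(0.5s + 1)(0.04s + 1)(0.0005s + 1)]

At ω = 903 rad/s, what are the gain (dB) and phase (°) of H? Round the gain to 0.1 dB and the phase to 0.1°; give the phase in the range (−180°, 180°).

At ω = 903 rad/s:
zero (1 + j903·0.02) = 1 + j18.06 → |·| ≈ 18.088, ∠ ≈ 86.83°
pole (1 + j903·0.5) = 1 + j451.5 → |·| ≈ 451.5, ∠ ≈ 89.87°
pole (1 + j903·0.04) = 1 + j36.12 → |·| ≈ 36.134, ∠ ≈ 88.41°
pole (1 + j903·0.0005) = 1 + j0.4515 → |·| ≈ 1.0972, ∠ ≈ 24.30°
|H| = 0.005 · 18.088 / (451.5 · 36.134 · 1.0972) ≈ 5.0524e-06
Gain = 20 log₁₀(5.0524e-06) ≈ -105.93 dB
∠H = (86.83°) − (89.87° + 88.41° + 24.30°) = -115.75°

-105.9 dB, -115.8°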